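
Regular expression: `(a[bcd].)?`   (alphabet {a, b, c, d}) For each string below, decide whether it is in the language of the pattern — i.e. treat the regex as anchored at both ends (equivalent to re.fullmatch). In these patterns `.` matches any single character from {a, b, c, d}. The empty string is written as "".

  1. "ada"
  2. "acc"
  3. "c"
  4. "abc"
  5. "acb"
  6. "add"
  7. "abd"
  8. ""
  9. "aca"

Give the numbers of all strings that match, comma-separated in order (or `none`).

1, 2, 4, 5, 6, 7, 8, 9

1. "ada" → match
2. "acc" → match
3. "c" → no match
4. "abc" → match
5. "acb" → match
6. "add" → match
7. "abd" → match
8. "" → match
9. "aca" → match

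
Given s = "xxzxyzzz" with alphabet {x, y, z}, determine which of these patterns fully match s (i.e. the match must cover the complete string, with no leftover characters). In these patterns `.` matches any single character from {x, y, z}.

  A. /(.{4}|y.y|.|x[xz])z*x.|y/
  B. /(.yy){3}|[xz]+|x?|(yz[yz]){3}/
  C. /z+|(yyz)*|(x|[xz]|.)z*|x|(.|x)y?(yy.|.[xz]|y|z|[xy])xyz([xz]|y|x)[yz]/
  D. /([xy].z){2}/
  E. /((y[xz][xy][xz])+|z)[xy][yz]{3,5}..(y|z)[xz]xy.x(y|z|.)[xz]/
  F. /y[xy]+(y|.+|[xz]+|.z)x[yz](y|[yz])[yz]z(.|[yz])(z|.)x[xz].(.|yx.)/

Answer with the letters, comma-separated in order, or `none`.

A → no match
B → no match
C → match
D → no match
E → no match
F → no match — must start with "y"

C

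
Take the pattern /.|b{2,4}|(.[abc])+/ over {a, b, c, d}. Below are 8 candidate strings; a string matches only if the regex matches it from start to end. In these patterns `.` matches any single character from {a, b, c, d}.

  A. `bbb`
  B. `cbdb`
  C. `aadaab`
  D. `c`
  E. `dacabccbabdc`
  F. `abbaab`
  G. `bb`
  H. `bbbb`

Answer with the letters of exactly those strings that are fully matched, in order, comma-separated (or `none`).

A, B, C, D, E, F, G, H

A → match
B → match
C → match
D → match
E → match
F → match
G → match
H → match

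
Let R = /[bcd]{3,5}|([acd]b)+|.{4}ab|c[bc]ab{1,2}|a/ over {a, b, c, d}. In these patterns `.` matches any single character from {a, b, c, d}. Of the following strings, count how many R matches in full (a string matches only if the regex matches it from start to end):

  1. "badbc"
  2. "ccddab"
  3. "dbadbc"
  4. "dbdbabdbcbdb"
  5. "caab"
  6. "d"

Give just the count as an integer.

1 → no match
2 → match
3 → no match
4 → match
5 → no match
6 → no match
Total matched: 2

2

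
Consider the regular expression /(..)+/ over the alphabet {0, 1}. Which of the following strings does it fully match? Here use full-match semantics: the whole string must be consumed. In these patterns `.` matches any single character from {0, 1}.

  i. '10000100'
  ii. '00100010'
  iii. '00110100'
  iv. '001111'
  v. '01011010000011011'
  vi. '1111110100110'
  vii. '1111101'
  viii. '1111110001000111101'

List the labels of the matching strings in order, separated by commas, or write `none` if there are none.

i, ii, iii, iv

i → match
ii → match
iii → match
iv → match
v → no match
vi → no match
vii → no match
viii → no match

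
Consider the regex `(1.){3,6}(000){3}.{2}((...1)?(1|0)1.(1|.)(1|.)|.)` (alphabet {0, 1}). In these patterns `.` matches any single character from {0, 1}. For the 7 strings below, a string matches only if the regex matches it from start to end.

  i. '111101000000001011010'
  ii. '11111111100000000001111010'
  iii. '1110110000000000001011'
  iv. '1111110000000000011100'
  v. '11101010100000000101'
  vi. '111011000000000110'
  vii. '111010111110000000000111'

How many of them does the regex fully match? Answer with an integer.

5

i → no match
ii → match
iii → match
iv → match
v → no match
vi → match
vii → match
Total matched: 5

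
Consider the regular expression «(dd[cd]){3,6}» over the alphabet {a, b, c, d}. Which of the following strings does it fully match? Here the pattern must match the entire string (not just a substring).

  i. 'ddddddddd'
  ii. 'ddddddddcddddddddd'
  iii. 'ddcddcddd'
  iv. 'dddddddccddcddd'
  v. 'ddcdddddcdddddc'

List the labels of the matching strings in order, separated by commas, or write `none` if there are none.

i, ii, iii, v

i → match
ii → match
iii → match
iv → no match
v → match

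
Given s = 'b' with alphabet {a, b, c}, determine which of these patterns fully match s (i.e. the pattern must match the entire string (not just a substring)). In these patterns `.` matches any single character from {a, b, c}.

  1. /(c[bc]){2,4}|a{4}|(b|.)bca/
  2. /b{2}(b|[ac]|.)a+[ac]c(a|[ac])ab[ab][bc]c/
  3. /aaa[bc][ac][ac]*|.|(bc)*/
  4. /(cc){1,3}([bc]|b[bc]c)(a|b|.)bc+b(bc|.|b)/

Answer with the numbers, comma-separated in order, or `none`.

3

1 → no match
2 → no match — must end with 'c'
3 → match
4 → no match — must start with 'cc'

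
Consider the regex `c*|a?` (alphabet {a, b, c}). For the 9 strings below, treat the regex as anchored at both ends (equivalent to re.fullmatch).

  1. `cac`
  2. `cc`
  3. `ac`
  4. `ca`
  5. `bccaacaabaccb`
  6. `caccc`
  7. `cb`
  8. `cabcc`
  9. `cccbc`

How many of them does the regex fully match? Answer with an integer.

1

1. `cac` → no match
2. `cc` → match
3. `ac` → no match
4. `ca` → no match
5 → no match
6. `caccc` → no match
7. `cb` → no match
8. `cabcc` → no match
9. `cccbc` → no match
Total matched: 1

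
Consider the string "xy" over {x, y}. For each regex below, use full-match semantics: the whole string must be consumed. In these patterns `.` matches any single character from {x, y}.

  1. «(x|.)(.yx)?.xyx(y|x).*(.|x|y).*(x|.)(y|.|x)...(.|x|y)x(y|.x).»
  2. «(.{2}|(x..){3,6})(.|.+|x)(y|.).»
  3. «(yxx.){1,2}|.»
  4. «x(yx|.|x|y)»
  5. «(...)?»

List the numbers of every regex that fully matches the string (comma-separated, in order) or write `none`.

1 → no match
2 → no match
3 → no match
4 → match
5 → no match

4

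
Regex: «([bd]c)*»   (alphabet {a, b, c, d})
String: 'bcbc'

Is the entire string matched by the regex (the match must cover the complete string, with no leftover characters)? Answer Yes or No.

Yes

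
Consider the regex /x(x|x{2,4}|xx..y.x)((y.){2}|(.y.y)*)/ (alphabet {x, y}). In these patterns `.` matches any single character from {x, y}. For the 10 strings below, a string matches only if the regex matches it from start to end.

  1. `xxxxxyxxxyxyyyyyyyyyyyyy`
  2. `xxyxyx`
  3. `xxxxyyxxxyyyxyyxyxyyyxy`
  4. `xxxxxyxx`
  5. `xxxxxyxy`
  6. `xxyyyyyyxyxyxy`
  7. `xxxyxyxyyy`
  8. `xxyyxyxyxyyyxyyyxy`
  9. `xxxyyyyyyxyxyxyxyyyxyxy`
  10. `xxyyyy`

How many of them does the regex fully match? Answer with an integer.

1 → match
2 → match
3 → no match
4 → match
5 → match
6 → match
7 → match
8 → match
9 → match
10 → match
Total matched: 9

9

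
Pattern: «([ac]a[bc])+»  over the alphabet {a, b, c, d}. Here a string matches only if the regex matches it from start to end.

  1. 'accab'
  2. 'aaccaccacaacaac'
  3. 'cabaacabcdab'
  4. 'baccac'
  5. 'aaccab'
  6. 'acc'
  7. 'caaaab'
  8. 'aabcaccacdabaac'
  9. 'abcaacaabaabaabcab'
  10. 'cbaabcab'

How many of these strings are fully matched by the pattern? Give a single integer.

1. 'accab' → no match
2 → match
3. 'cabaacabcdab' → no match
4. 'baccac' → no match
5. 'aaccab' → match
6. 'acc' → no match
7. 'caaaab' → no match
8 → no match
9 → no match
10. 'cbaabcab' → no match
Total matched: 2

2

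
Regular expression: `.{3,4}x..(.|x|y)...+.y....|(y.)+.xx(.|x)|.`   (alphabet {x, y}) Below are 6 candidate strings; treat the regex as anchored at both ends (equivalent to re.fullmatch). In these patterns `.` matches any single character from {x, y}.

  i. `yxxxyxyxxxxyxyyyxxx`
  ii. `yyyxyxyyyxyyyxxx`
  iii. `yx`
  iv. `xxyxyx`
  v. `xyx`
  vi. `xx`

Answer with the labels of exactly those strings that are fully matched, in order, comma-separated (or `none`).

i, ii

i → match
ii → match
iii. `yx` → no match
iv. `xxyxyx` → no match
v. `xyx` → no match
vi. `xx` → no match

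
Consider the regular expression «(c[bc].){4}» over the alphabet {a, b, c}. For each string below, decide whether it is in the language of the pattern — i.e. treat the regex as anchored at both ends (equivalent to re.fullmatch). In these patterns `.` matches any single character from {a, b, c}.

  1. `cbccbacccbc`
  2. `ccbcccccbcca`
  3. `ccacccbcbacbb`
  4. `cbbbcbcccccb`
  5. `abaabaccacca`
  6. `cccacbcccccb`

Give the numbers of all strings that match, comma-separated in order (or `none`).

1. `cbccbacccbc` → no match
2. `ccbcccccbcca` → match
3 → no match
4. `cbbbcbcccccb` → no match
5. `abaabaccacca` → no match — must start with `c`
6. `cccacbcccccb` → no match

2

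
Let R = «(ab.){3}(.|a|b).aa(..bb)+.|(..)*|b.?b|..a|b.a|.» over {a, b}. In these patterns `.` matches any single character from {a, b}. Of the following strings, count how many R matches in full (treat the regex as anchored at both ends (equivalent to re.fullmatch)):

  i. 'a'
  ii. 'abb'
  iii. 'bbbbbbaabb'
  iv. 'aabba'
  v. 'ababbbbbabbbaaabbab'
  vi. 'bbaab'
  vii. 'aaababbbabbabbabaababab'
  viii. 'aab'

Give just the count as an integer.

i. 'a' → match
ii. 'abb' → no match
iii. 'bbbbbbaabb' → match
iv. 'aabba' → no match
v → no match
vi. 'bbaab' → no match
vii → no match
viii. 'aab' → no match
Total matched: 2

2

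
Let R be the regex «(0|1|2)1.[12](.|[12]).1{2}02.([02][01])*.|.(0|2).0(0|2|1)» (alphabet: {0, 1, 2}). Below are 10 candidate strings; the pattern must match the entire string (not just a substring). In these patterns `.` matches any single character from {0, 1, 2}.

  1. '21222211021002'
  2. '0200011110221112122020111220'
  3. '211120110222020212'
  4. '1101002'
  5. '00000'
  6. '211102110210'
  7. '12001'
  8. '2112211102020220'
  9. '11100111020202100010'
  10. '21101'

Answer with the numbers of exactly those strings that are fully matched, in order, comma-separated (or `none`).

1, 3, 5, 6, 7

1 → match
2 → no match
3 → match
4. '1101002' → no match
5. '00000' → match
6. '211102110210' → match
7. '12001' → match
8 → no match
9 → no match
10. '21101' → no match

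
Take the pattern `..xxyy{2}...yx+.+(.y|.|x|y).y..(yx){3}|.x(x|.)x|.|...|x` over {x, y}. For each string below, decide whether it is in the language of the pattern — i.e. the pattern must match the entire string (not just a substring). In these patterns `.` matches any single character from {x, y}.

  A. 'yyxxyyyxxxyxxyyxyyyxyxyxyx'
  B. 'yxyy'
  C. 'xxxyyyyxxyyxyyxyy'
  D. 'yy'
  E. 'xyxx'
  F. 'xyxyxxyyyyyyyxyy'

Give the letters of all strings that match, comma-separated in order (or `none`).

A → match
B → no match
C → no match
D → no match
E → no match
F → no match

A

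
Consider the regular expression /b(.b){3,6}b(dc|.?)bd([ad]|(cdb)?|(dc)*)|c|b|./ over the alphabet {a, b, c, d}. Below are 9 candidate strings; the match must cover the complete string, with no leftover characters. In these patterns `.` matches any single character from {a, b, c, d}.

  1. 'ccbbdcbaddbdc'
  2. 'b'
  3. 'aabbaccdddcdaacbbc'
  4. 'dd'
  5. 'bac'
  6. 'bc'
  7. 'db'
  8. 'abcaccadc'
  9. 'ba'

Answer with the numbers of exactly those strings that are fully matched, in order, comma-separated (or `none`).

2

1 → no match
2 → match
3 → no match
4 → no match
5 → no match
6 → no match
7 → no match
8 → no match
9 → no match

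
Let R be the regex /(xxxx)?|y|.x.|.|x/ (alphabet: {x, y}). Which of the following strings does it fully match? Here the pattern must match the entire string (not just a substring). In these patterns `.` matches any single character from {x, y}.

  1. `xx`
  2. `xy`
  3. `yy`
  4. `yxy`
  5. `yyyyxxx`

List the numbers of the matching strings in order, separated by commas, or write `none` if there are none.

4

1 → no match
2 → no match
3 → no match
4 → match
5 → no match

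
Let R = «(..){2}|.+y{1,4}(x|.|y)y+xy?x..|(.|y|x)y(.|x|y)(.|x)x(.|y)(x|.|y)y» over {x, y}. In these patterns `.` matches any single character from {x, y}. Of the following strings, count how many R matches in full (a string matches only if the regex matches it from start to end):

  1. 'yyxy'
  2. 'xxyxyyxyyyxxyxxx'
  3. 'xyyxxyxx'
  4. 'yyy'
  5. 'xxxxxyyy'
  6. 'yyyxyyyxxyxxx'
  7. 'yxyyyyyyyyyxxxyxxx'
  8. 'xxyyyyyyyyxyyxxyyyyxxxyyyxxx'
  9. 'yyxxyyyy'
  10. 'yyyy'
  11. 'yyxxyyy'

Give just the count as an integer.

2

1 → match
2 → no match
3 → no match
4 → no match
5 → no match
6 → no match
7 → no match
8 → no match
9 → no match
10 → match
11 → no match
Total matched: 2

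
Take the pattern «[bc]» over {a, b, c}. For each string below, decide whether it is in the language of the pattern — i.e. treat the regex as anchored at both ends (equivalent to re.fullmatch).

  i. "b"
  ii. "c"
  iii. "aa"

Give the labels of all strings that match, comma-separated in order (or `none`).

i, ii

i. "b" → match
ii. "c" → match
iii. "aa" → no match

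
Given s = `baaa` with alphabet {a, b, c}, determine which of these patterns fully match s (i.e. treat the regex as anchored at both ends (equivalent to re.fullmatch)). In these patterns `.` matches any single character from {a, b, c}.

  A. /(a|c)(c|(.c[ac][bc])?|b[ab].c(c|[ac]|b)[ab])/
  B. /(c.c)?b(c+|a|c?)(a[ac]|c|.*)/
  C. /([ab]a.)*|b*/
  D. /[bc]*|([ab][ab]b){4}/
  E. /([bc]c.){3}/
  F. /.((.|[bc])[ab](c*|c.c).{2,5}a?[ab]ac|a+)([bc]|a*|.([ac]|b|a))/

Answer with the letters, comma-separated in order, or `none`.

B, F

A → no match
B → match
C → no match
D → no match
E → no match
F → match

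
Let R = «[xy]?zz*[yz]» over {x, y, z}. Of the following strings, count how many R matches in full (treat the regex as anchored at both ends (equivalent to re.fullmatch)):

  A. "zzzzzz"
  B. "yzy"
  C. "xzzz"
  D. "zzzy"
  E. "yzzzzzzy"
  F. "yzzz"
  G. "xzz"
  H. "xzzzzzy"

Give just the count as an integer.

A → match
B → match
C → match
D → match
E → match
F → match
G → match
H → match
Total matched: 8

8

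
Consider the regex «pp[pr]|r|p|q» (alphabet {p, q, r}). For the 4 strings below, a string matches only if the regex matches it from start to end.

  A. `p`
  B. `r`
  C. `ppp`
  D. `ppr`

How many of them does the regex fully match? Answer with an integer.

A → match
B → match
C → match
D → match
Total matched: 4

4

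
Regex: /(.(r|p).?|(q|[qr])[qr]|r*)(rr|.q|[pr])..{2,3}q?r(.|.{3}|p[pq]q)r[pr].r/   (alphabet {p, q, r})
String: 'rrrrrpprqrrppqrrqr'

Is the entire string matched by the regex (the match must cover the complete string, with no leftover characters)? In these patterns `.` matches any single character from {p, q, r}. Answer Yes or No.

Yes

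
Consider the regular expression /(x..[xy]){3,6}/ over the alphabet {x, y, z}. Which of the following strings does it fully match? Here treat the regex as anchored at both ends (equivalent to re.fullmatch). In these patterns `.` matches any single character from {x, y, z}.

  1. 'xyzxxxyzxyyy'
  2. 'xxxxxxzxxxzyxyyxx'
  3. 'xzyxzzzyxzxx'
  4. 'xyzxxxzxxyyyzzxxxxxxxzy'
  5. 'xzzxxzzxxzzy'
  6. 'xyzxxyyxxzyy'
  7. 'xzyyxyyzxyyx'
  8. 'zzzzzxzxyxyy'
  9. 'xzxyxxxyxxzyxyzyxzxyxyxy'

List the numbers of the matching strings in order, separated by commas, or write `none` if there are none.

1 → no match
2 → no match
3 → no match
4 → no match
5 → match
6 → match
7 → no match
8 → no match — must start with 'x'
9 → match

5, 6, 9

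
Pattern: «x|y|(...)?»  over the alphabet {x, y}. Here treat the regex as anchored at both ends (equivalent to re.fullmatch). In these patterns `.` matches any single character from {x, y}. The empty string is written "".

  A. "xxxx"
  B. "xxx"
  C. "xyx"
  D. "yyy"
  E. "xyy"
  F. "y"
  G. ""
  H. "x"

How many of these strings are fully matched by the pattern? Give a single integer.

A → no match
B → match
C → match
D → match
E → match
F → match
G → match
H → match
Total matched: 7

7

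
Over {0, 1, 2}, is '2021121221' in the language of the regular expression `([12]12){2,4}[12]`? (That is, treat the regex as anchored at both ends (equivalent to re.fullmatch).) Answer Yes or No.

No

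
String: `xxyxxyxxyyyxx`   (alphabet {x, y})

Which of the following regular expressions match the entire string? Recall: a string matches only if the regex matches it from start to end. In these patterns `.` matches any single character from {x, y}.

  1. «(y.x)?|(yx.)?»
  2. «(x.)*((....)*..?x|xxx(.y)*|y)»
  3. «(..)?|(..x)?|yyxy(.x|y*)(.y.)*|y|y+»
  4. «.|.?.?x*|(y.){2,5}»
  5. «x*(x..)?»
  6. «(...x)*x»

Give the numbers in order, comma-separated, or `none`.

1 → no match
2 → match
3 → no match
4 → no match
5 → no match
6 → match

2, 6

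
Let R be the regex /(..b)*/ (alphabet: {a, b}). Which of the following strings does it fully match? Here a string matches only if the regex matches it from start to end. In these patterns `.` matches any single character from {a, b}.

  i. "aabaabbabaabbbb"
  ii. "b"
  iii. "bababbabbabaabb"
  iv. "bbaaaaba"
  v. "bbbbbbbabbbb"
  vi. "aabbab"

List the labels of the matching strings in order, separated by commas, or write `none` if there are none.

i, v, vi

i → match
ii → no match
iii → no match
iv → no match
v → match
vi → match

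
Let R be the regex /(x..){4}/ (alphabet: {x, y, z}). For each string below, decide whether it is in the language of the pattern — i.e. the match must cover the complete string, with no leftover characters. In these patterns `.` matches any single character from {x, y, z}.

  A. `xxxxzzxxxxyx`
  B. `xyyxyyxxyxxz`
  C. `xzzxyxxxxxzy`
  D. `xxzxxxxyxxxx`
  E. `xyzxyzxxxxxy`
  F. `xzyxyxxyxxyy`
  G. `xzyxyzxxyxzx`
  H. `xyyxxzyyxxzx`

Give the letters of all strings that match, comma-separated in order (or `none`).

A. `xxxxzzxxxxyx` → match
B. `xyyxyyxxyxxz` → match
C. `xzzxyxxxxxzy` → match
D. `xxzxxxxyxxxx` → match
E. `xyzxyzxxxxxy` → match
F. `xzyxyxxyxxyy` → match
G. `xzyxyzxxyxzx` → match
H. `xyyxxzyyxxzx` → no match

A, B, C, D, E, F, G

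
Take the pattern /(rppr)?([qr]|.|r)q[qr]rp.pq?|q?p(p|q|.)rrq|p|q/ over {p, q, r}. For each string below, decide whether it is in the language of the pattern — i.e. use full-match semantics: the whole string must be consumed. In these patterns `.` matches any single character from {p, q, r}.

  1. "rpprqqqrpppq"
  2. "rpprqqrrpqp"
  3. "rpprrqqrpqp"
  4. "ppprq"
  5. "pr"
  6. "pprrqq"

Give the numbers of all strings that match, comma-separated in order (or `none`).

1, 2, 3

1 → match
2 → match
3 → match
4 → no match
5 → no match
6 → no match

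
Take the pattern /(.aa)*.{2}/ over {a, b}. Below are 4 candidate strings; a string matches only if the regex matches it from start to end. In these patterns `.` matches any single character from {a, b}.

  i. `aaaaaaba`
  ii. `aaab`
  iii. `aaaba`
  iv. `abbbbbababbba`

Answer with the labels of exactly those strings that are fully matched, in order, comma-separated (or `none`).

i, iii

i. `aaaaaaba` → match
ii. `aaab` → no match
iii. `aaaba` → match
iv → no match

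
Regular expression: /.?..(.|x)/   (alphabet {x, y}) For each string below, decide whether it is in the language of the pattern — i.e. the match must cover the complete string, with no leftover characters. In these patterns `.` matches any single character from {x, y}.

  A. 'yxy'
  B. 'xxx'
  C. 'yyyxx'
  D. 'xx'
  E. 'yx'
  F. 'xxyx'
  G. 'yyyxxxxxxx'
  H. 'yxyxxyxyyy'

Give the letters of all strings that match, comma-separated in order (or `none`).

A, B, F

A → match
B → match
C → no match
D → no match
E → no match
F → match
G → no match
H → no match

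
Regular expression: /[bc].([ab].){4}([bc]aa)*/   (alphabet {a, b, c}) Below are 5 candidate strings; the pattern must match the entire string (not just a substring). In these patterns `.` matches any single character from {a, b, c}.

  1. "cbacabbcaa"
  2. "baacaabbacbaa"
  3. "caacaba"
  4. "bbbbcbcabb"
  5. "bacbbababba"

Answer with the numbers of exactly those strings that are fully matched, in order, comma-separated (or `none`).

1, 2

1. "cbacabbcaa" → match
2 → match
3. "caacaba" → no match
4. "bbbbcbcabb" → no match
5. "bacbbababba" → no match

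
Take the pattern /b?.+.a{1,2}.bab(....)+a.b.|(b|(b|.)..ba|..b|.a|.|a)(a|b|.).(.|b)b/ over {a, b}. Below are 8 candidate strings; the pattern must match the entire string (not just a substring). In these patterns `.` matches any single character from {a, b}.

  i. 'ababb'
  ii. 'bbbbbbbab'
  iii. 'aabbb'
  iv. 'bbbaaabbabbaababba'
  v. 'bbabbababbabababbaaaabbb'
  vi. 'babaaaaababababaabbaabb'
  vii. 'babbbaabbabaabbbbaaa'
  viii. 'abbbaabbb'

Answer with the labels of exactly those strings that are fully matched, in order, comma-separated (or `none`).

i. 'ababb' → match
ii. 'bbbbbbbab' → no match
iii. 'aabbb' → match
iv → match
v → match
vi → match
vii → no match
viii. 'abbbaabbb' → match

i, iii, iv, v, vi, viii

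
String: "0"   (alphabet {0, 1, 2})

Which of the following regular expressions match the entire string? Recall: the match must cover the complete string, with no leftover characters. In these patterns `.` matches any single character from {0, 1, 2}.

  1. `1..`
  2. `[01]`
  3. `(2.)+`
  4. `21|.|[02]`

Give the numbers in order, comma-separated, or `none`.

1 → no match — must start with "1"
2 → match
3 → no match — must start with "2"
4 → match

2, 4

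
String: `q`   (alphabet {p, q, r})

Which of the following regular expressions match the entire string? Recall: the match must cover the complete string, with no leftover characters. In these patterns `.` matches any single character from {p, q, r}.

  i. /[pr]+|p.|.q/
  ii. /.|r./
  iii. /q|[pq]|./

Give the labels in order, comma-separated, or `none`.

ii, iii

i → no match
ii → match
iii → match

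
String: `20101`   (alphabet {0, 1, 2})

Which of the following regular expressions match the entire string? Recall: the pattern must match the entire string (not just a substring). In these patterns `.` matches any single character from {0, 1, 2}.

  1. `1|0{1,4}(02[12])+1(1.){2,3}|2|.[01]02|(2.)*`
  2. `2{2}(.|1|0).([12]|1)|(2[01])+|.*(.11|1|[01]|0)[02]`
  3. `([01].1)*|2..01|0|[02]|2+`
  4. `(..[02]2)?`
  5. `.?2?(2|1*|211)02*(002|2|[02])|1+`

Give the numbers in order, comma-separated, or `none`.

3

1 → no match
2 → no match
3 → match
4 → no match
5 → no match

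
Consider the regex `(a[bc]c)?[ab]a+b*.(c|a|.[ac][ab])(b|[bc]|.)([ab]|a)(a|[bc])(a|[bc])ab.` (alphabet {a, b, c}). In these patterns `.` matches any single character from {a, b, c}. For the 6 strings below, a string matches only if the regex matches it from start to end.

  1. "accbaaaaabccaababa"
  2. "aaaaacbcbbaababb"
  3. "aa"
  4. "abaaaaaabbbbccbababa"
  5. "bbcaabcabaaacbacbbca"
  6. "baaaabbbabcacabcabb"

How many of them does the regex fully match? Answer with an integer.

3

1 → match
2 → match
3 → no match
4 → no match
5 → no match
6 → match
Total matched: 3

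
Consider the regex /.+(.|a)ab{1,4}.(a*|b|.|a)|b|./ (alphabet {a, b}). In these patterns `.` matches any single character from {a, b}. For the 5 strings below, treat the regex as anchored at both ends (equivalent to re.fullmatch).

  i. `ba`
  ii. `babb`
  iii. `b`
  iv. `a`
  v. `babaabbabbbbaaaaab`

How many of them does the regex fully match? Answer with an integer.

i → no match
ii → no match
iii → match
iv → match
v → no match
Total matched: 2

2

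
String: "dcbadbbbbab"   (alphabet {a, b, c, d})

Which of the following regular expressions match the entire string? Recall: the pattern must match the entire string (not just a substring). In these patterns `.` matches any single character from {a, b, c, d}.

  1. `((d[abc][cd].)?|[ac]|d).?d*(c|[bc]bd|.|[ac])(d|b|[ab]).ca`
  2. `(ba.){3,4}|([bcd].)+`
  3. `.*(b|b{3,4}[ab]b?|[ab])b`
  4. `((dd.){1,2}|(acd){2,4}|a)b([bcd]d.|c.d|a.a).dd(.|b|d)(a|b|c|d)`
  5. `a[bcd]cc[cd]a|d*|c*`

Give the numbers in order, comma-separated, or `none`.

3

1 → no match — must end with "ca"
2 → no match
3 → match
4 → no match
5 → no match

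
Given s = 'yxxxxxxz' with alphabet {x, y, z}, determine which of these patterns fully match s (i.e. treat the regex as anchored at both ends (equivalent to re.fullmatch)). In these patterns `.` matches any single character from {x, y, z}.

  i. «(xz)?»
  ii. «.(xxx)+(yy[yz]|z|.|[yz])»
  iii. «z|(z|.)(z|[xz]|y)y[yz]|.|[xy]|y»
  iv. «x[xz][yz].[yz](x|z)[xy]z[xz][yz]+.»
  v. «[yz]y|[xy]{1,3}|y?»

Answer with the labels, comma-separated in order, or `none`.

ii

i → no match
ii → match
iii → no match
iv → no match — must start with 'x'
v → no match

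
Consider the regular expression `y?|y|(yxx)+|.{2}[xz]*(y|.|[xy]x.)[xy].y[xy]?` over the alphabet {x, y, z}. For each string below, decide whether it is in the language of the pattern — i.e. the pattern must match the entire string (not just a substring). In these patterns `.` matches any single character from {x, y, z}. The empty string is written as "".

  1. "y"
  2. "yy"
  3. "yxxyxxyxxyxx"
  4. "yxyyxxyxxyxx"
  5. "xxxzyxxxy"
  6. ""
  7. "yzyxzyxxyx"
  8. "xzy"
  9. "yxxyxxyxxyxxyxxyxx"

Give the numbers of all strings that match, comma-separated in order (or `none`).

1, 3, 6, 9

1 → match
2 → no match
3 → match
4 → no match
5 → no match
6 → match
7 → no match
8 → no match
9 → match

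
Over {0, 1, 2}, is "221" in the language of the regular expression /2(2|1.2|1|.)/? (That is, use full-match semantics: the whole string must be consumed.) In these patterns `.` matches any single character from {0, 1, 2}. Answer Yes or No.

No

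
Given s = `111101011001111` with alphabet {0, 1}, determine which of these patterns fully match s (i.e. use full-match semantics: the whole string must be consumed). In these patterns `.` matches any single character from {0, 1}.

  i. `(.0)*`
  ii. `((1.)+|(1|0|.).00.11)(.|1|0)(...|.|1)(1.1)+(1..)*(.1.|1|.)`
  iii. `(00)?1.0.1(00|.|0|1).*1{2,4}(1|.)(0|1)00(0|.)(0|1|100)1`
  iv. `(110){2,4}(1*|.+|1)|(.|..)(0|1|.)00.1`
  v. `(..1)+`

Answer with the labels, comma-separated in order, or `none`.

v

i → no match
ii → no match
iii → no match
iv → no match
v → match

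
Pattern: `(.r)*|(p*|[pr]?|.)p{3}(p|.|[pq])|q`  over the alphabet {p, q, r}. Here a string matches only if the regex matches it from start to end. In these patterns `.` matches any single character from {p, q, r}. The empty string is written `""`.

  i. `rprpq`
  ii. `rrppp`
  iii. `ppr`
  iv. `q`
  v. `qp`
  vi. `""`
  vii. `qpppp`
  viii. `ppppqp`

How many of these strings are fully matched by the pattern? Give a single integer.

i → no match
ii → no match
iii → no match
iv → match
v → no match
vi → match
vii → match
viii → no match
Total matched: 3

3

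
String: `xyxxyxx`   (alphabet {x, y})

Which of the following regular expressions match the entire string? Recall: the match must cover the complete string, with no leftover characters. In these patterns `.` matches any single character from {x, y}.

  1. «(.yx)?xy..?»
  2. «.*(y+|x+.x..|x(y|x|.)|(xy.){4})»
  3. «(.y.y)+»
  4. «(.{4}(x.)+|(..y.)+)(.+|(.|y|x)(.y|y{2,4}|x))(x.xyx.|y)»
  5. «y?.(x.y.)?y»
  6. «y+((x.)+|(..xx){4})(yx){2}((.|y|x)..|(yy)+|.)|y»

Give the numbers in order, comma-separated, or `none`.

1, 2

1 → match
2 → match
3 → no match — must end with `y`
4 → no match
5 → no match — must end with `y`
6 → no match — must start with `y`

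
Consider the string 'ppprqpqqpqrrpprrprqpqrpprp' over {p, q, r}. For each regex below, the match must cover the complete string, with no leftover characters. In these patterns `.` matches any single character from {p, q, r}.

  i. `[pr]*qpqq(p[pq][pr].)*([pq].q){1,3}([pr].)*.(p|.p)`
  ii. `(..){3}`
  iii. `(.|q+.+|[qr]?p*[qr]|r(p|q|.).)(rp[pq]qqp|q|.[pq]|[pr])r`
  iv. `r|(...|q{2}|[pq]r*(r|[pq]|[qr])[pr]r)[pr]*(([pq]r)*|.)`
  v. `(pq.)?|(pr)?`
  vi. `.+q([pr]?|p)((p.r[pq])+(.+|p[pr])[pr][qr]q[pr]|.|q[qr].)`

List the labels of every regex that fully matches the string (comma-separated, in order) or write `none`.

i → match
ii → no match
iii → no match — must end with 'r'
iv → no match
v → no match
vi → no match

i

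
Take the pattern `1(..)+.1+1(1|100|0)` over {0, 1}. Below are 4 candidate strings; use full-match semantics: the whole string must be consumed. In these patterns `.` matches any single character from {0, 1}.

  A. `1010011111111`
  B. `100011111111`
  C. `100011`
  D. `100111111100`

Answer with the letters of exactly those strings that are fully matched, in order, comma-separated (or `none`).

A, B, D

A → match
B → match
C → no match
D → match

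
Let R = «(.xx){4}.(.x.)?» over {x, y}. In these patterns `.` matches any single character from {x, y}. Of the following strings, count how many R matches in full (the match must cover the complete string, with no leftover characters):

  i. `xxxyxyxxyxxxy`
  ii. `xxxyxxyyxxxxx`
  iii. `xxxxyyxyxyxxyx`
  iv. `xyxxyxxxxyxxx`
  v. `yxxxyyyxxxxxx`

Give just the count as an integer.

i → no match
ii → no match
iii → no match
iv → no match
v → no match
Total matched: 0

0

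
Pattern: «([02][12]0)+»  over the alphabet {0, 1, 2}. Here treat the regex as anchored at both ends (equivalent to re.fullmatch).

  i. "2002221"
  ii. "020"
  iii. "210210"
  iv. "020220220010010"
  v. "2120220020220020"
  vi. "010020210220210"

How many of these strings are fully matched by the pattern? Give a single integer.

i → no match — must end with "0"
ii → match
iii → match
iv → match
v → no match
vi → match
Total matched: 4

4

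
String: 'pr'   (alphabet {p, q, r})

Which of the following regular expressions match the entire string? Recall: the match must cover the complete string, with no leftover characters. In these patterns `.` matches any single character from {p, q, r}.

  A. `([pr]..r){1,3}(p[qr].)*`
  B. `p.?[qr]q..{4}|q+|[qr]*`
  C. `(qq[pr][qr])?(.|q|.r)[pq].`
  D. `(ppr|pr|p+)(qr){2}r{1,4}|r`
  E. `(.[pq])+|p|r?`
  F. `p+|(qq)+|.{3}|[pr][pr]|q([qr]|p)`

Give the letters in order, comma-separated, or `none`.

F

A → no match
B → no match
C → no match
D → no match
E → no match
F → match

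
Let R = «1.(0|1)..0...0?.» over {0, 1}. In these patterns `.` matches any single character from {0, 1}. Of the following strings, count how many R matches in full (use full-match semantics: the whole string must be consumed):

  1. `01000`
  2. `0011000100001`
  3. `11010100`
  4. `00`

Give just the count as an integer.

0

1. `01000` → no match — must start with `1`
2 → no match — must start with `1`
3. `11010100` → no match
4. `00` → no match — must start with `1`
Total matched: 0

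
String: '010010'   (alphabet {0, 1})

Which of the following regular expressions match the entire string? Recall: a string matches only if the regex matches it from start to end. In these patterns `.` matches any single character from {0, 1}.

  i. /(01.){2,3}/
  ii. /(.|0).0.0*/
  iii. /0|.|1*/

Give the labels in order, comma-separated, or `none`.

i → match
ii → no match
iii → no match

i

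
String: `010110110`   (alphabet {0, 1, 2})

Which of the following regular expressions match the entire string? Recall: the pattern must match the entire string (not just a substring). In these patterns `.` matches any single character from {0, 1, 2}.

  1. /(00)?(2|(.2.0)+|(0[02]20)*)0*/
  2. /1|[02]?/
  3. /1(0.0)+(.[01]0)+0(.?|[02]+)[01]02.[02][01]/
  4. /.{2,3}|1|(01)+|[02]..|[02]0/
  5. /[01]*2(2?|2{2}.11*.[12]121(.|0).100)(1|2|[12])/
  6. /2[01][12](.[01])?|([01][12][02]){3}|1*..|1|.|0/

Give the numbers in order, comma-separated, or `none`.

6

1 → no match
2 → no match
3 → no match — must start with `10`
4 → no match
5 → no match
6 → match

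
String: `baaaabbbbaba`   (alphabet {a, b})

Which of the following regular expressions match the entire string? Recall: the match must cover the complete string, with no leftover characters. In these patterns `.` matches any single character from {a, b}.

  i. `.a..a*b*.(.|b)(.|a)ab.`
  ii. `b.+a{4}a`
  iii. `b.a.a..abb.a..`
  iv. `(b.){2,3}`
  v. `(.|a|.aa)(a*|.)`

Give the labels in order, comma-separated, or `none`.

i → match
ii → no match — must end with `aa`
iii → no match
iv → no match
v → no match

i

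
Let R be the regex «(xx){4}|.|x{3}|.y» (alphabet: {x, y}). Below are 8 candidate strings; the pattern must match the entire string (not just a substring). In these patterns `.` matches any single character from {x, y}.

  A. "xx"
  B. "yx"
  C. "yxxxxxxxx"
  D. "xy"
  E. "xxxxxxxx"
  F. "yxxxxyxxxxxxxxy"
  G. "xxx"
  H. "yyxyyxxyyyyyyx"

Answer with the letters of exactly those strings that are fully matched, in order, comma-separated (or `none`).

D, E, G

A → no match
B → no match
C → no match
D → match
E → match
F → no match
G → match
H → no match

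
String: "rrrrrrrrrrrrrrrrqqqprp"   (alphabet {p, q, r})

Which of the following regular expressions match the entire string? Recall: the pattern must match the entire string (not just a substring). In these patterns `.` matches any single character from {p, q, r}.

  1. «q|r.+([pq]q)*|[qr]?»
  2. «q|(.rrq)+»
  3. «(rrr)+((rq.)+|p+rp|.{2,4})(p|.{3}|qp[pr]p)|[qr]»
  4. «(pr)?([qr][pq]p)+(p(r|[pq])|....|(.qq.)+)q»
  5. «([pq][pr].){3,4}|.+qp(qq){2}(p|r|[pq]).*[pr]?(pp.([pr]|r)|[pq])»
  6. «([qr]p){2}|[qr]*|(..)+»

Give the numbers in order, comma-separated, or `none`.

1 → match
2 → no match
3 → match
4 → no match — must end with "q"
5 → no match
6 → match

1, 3, 6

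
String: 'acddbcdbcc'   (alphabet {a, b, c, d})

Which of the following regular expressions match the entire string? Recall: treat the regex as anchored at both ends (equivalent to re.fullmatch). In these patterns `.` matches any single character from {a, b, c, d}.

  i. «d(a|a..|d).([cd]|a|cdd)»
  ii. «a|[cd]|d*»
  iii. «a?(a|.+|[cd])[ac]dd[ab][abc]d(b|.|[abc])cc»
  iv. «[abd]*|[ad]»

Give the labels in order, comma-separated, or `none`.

iii

i → no match — must start with 'd'
ii → no match
iii → match
iv → no match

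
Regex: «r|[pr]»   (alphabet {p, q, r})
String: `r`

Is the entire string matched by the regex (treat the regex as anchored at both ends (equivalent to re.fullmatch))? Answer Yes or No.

Yes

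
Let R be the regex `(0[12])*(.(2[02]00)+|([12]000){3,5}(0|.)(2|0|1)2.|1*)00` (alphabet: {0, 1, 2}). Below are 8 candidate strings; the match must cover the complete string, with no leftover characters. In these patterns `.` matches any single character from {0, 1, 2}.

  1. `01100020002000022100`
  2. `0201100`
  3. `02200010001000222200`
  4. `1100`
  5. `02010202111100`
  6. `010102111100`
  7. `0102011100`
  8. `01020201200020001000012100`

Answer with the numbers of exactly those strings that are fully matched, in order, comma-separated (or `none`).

1, 2, 3, 4, 5, 6, 7, 8

1 → match
2 → match
3 → match
4 → match
5 → match
6 → match
7 → match
8 → match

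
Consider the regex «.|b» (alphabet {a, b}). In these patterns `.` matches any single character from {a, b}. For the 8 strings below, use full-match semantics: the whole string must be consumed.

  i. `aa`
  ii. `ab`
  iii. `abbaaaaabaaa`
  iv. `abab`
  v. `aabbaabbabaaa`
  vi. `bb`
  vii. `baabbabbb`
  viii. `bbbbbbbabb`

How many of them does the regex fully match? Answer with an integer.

0

i → no match
ii → no match
iii → no match
iv → no match
v → no match
vi → no match
vii → no match
viii → no match
Total matched: 0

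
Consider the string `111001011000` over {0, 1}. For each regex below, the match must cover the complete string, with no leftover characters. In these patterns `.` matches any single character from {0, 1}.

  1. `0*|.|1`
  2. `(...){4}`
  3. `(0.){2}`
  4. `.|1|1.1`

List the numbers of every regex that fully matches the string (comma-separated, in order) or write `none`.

2

1 → no match
2 → match
3 → no match — must start with `0`
4 → no match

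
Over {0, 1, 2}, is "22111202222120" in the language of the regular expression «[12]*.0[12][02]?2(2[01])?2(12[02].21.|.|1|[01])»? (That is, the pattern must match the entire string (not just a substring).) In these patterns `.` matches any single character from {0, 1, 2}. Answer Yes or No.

Yes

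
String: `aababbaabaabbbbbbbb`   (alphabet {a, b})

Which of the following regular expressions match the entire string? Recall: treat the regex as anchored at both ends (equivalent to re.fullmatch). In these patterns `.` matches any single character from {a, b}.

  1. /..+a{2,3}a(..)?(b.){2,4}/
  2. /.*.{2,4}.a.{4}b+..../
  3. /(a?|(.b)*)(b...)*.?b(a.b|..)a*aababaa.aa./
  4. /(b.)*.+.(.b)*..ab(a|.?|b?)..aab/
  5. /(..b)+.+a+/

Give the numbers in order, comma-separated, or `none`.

1 → no match
2 → match
3 → no match
4 → no match — must end with `aab`
5 → no match — must end with `a`

2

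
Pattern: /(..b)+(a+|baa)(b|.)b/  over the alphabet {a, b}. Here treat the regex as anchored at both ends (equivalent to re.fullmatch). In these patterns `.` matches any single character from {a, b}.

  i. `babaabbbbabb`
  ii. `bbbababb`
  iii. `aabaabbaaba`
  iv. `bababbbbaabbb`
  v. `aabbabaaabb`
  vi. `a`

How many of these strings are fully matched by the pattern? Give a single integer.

2

i → match
ii → no match
iii → no match — must end with `b`
iv → no match
v → match
vi → no match — must end with `b`
Total matched: 2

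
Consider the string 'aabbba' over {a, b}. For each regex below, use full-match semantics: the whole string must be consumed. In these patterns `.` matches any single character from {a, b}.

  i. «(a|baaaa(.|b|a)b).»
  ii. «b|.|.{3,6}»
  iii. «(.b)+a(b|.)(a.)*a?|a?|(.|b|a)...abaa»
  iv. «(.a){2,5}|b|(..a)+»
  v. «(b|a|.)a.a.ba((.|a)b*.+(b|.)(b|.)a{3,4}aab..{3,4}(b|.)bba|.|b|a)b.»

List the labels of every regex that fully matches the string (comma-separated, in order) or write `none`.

ii

i → no match
ii → match
iii → no match
iv → no match
v → no match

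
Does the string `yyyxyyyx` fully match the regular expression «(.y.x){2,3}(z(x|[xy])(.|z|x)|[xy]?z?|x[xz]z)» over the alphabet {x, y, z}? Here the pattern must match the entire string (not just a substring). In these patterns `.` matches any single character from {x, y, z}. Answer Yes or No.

Yes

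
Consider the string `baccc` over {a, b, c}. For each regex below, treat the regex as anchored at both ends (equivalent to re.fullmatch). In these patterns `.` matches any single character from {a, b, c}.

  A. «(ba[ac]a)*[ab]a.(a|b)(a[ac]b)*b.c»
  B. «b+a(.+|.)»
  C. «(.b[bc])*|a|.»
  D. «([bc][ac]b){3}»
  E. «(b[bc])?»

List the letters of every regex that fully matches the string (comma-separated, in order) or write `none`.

B

A → no match
B → match
C → no match
D → no match — must end with `b`
E → no match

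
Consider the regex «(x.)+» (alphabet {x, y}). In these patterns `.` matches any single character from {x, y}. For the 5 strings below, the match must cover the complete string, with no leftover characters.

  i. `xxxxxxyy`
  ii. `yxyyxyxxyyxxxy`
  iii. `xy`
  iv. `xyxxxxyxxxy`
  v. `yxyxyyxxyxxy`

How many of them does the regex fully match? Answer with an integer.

i. `xxxxxxyy` → no match
ii → no match — must start with `x`
iii. `xy` → match
iv. `xyxxxxyxxxy` → no match
v. `yxyxyyxxyxxy` → no match — must start with `x`
Total matched: 1

1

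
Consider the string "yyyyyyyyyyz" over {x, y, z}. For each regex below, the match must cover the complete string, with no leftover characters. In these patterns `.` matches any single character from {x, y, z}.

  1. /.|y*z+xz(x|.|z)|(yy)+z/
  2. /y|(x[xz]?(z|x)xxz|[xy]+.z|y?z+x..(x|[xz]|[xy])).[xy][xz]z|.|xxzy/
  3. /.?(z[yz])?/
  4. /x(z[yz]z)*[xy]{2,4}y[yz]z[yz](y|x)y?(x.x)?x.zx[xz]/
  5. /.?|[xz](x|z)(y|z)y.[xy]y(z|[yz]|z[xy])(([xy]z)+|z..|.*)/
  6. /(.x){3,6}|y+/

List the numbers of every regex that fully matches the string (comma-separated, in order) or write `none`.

1 → match
2 → no match
3 → no match
4 → no match — must start with "x"
5 → no match
6 → no match

1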